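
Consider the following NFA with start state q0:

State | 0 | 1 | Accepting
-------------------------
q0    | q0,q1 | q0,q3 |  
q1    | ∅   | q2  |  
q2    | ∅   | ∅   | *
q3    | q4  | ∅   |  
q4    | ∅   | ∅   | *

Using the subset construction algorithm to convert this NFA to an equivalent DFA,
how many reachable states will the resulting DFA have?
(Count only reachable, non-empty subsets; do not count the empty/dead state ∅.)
Start subset: {q0}
{q0}: on 0 → {q0, q1}, on 1 → {q0, q3}
{q0, q1}: on 0 → {q0, q1}, on 1 → {q0, q2, q3}
{q0, q3}: on 0 → {q0, q1, q4}, on 1 → {q0, q3}
{q0, q2, q3}: on 0 → {q0, q1, q4}, on 1 → {q0, q3}
{q0, q1, q4}: on 0 → {q0, q1}, on 1 → {q0, q2, q3}
Reachable non-empty subsets: {q0}, {q0, q1}, {q0, q3}, {q0, q2, q3}, {q0, q1, q4} — 5 in total.

Final answer: 5 states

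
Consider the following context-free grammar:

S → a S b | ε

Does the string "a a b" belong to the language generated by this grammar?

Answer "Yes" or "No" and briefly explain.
Every derivation applies S → a S b some number n of times and then S → ε, producing a^n b^n with equally many a's and b's. The string a a b has two a's but only one b, so it cannot be derived.

Final answer: No - no valid derivation exists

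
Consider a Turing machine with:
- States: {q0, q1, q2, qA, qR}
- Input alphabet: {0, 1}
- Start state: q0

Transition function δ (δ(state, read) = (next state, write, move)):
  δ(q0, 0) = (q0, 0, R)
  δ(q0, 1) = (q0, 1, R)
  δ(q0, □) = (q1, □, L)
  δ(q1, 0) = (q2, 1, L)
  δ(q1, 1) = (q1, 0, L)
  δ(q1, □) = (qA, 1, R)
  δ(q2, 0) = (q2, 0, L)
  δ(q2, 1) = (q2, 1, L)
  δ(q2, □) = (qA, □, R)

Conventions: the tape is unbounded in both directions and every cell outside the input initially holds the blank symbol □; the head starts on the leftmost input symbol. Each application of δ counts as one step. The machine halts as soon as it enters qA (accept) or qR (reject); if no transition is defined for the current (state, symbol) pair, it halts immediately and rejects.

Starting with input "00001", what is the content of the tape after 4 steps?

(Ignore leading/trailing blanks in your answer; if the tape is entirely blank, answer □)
Step 0: [q0]00001 (head at position 0)
Step 1: δ(q0, 0) = (q0, 0, R)  ⊢  0[q0]0001 (head at position 1)
Step 2: δ(q0, 0) = (q0, 0, R)  ⊢  00[q0]001 (head at position 2)
Step 3: δ(q0, 0) = (q0, 0, R)  ⊢  000[q0]01 (head at position 3)
Step 4: δ(q0, 0) = (q0, 0, R)  ⊢  0000[q0]1 (head at position 4)
Tape after 4 steps (ignoring surrounding blanks): 00001

Final answer: Tape: 00001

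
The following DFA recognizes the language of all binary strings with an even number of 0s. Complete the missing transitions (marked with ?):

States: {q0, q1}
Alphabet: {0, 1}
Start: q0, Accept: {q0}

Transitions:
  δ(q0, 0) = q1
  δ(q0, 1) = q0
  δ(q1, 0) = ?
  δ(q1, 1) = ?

What each state remembers (consistent with the given transitions and accept states):
  q0: an even number of 0s has been read so far
  q1: an odd number of 0s has been read so far
Filling in the missing entries:
  δ(q1, 0): in q1 (an odd number of 0s has been read so far), after reading 0 we have: an even number of 0s has been read so far → q0
  δ(q1, 1): in q1 (an odd number of 0s has been read so far), after reading 1 we have: an odd number of 0s has been read so far → q1

Final answer: δ(q1, 0) = q0; δ(q1, 1) = q1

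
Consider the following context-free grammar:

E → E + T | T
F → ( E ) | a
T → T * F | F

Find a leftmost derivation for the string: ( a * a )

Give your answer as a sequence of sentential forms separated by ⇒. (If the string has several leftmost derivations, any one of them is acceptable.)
Start with E.
Step 1: the leftmost non-terminal is E; apply E → T:  T
Step 2: the leftmost non-terminal is T; apply T → F:  F
Step 3: the leftmost non-terminal is F; apply F → ( E ):  ( E )
Step 4: the leftmost non-terminal is E; apply E → T:  ( T )
Step 5: the leftmost non-terminal is T; apply T → T * F:  ( T * F )
Step 6: the leftmost non-terminal is T; apply T → F:  ( F * F )
Step 7: the leftmost non-terminal is F; apply F → a:  ( a * F )
Step 8: the leftmost non-terminal is F; apply F → a:  ( a * a )

Final answer: E ⇒ T ⇒ F ⇒ ( E ) ⇒ ( T ) ⇒ ( T * F ) ⇒ ( F * F ) ⇒ ( a * F ) ⇒ ( a * a )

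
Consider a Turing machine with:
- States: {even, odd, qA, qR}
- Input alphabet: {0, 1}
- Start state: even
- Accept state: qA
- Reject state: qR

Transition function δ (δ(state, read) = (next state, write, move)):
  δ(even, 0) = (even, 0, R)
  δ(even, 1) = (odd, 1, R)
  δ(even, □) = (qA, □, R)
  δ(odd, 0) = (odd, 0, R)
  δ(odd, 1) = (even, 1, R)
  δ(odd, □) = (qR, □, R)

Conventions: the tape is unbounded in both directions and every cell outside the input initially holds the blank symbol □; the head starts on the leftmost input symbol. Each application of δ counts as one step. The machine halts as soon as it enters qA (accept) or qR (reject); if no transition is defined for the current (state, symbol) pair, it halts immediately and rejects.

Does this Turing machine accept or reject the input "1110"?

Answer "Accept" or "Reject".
Step 0: [even]1110 (head at position 0)
Step 1: δ(even, 1) = (odd, 1, R)  ⊢  1[odd]110 (head at position 1)
Step 2: δ(odd, 1) = (even, 1, R)  ⊢  11[even]10 (head at position 2)
Step 3: δ(even, 1) = (odd, 1, R)  ⊢  111[odd]0 (head at position 3)
Step 4: δ(odd, 0) = (odd, 0, R)  ⊢  1110[odd]□ (head at position 4)
Step 5: δ(odd, □) = (qR, □, R)  ⊢  1110□[qR]□ (head at position 5)
The machine is in qR, so it halts and rejects.

Final answer: Reject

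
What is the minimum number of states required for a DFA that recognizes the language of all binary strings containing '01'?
Language: binary strings containing '01'
Lower bound (Myhill–Nerode): the prefixes ε, 0, 01 are pairwise distinguishable:
  ε vs 01: suffix ε distinguishes them (ε is rejected, 01 is accepted)
  0 vs 01: suffix ε distinguishes them (0 is rejected, 01 is accepted)
  ε vs 0: suffix 1 distinguishes them (ε·1 = 1 is rejected, 0·1 = 01 is accepted)
So any DFA needs at least 3 states.
Upper bound: a DFA with 3 states exists (one state per class above: 'no progress', 'last symbol 0', and 'seen 01' (accepting sink)).
Minimum states: 3

Final answer: 3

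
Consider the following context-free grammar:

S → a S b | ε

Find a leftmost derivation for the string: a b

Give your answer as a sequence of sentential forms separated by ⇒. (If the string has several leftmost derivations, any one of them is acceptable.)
Start with S.
Step 1: the leftmost non-terminal is S; apply S → a S b:  a S b
Step 2: the leftmost non-terminal is S; apply S → ε:  a b

Final answer: S ⇒ a S b ⇒ a b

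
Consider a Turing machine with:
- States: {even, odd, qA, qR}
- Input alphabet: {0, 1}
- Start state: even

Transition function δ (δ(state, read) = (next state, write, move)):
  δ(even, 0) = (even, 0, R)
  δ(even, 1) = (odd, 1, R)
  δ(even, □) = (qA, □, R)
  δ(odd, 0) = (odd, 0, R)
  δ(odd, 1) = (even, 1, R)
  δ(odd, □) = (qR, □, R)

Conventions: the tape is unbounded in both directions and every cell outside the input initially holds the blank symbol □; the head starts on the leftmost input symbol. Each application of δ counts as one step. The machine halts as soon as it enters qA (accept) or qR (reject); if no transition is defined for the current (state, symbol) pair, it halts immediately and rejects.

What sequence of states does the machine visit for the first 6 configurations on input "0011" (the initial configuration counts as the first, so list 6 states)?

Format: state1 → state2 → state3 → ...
Step 0: [even]0011 (head at position 0)
Step 1: δ(even, 0) = (even, 0, R)  ⊢  0[even]011 (head at position 1)
Step 2: δ(even, 0) = (even, 0, R)  ⊢  00[even]11 (head at position 2)
Step 3: δ(even, 1) = (odd, 1, R)  ⊢  001[odd]1 (head at position 3)
Step 4: δ(odd, 1) = (even, 1, R)  ⊢  0011[even]□ (head at position 4)
Step 5: δ(even, □) = (qA, □, R)  ⊢  0011□[qA]□ (head at position 5)
Reading off the states of these 6 configurations: even → even → even → odd → even → qA

Final answer: even → even → even → odd → even → qA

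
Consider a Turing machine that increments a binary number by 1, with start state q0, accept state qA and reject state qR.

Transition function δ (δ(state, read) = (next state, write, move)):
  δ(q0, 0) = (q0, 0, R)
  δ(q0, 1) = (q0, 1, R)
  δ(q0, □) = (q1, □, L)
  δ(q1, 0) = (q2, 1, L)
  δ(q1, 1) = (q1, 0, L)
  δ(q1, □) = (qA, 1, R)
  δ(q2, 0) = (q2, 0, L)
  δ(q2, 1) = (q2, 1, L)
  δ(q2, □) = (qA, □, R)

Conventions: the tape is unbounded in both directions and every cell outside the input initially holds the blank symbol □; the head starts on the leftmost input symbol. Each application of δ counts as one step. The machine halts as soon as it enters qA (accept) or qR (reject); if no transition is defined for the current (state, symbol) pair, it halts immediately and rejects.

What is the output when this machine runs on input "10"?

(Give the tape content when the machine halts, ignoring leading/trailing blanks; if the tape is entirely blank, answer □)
Step 0: [q0]10 (head at position 0)
Step 1: δ(q0, 1) = (q0, 1, R)  ⊢  1[q0]0 (head at position 1)
Step 2: δ(q0, 0) = (q0, 0, R)  ⊢  10[q0]□ (head at position 2)
Step 3: δ(q0, □) = (q1, □, L)  ⊢  1[q1]0□ (head at position 1)
Step 4: δ(q1, 0) = (q2, 1, L)  ⊢  [q2]11□ (head at position 0)
Step 5: δ(q2, 1) = (q2, 1, L)  ⊢  [q2]□11□ (head at position -1)
Step 6: δ(q2, □) = (qA, □, R)  ⊢  □[qA]11□ (head at position 0)
The machine is in qA, so it halts and accepts.
Tape content when halted (ignoring surrounding blanks): 11

Final answer: Output: 11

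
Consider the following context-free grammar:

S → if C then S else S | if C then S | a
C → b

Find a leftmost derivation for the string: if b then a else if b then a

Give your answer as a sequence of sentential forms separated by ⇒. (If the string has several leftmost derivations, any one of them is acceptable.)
Start with S.
Step 1: the leftmost non-terminal is S; apply S → if C then S else S:  if C then S else S
Step 2: the leftmost non-terminal is C; apply C → b:  if b then S else S
Step 3: the leftmost non-terminal is S; apply S → a:  if b then a else S
Step 4: the leftmost non-terminal is S; apply S → if C then S:  if b then a else if C then S
Step 5: the leftmost non-terminal is C; apply C → b:  if b then a else if b then S
Step 6: the leftmost non-terminal is S; apply S → a:  if b then a else if b then a

Final answer: S ⇒ if C then S else S ⇒ if b then S else S ⇒ if b then a else S ⇒ if b then a else if C then S ⇒ if b then a else if b then S ⇒ if b then a else if b then a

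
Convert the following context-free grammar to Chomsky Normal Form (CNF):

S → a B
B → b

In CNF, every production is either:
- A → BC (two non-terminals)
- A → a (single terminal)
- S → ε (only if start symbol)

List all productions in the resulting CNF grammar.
The grammar has no ε-productions or unit productions to eliminate.
S → a B has terminal a in a right-hand side of length ≥ 2: introduce T_a → a and use T_a in place of a.
B → b is already in CNF (single terminal) – keep it.
S → a B becomes S → T_a B.
Resulting CNF grammar (3 productions): T_a → a; B → b; S → T_a B

Final answer: T_a → a; B → b; S → T_a B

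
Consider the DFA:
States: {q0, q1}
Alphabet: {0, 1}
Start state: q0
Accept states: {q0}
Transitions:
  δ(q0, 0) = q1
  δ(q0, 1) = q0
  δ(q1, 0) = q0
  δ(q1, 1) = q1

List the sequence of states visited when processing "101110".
Starting at q0
Read '1': q0 -> q0
Read '0': q0 -> q1
Read '1': q1 -> q1
Read '1': q1 -> q1
Read '1': q1 -> q1
Read '0': q1 -> q0

Final answer: q0 -> q0 -> q1 -> q1 -> q1 -> q1 -> q0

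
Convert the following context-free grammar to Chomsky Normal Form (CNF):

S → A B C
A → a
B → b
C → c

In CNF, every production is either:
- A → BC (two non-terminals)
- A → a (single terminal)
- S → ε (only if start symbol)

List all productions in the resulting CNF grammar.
The grammar has no ε-productions or unit productions to eliminate.
A → a is already in CNF (single terminal) – keep it.
B → b is already in CNF (single terminal) – keep it.
C → c is already in CNF (single terminal) – keep it.
S → A B C has 3 symbols on the right: break it into binary productions S → A X0, X0 → B C.
Resulting CNF grammar (5 productions): A → a; B → b; C → c; S → A X0; X0 → B C

Final answer: A → a; B → b; C → c; S → A X0; X0 → B C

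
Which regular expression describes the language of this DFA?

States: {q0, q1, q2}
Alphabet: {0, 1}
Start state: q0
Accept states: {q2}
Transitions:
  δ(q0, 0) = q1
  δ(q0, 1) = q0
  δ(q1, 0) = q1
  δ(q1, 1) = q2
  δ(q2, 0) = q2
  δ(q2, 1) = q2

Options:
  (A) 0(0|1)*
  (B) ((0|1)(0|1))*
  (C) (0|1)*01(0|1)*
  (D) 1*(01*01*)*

Testing sample strings against the DFA:
  '01' -> accepted
  '100' -> rejected
  '010' -> accepted
  '00111' -> accepted
Checking each option for a counterexample:
  (A) 0(0|1)*: '0' is rejected by the DFA but matches the regex → eliminated
  (B) ((0|1)(0|1))*: ε is rejected by the DFA but matches the regex → eliminated
  (C) (0|1)*01(0|1)*: agrees with the DFA on all strings of length ≤ 4
  (D) 1*(01*01*)*: ε is rejected by the DFA but matches the regex → eliminated
Only (C) (0|1)*01(0|1)* is consistent with the DFA.

Final answer: (C) (0|1)*01(0|1)*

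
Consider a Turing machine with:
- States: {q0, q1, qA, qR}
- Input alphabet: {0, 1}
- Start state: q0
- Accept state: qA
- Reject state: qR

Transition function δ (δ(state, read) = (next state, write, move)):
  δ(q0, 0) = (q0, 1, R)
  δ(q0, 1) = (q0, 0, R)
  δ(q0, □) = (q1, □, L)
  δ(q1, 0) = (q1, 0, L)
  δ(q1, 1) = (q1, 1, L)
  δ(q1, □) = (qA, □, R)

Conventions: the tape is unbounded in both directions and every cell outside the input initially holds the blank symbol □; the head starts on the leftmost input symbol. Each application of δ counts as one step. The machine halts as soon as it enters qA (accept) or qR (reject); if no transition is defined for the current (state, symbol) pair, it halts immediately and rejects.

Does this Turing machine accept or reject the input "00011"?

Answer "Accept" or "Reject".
Step 0: [q0]00011 (head at position 0)
Step 1: δ(q0, 0) = (q0, 1, R)  ⊢  1[q0]0011 (head at position 1)
Step 2: δ(q0, 0) = (q0, 1, R)  ⊢  11[q0]011 (head at position 2)
Step 3: δ(q0, 0) = (q0, 1, R)  ⊢  111[q0]11 (head at position 3)
Step 4: δ(q0, 1) = (q0, 0, R)  ⊢  1110[q0]1 (head at position 4)
Step 5: δ(q0, 1) = (q0, 0, R)  ⊢  11100[q0]□ (head at position 5)
Step 6: δ(q0, □) = (q1, □, L)  ⊢  1110[q1]0□ (head at position 4)
Step 7: δ(q1, 0) = (q1, 0, L)  ⊢  111[q1]00□ (head at position 3)
Step 8: δ(q1, 0) = (q1, 0, L)  ⊢  11[q1]100□ (head at position 2)
Step 9: δ(q1, 1) = (q1, 1, L)  ⊢  1[q1]1100□ (head at position 1)
Step 10: δ(q1, 1) = (q1, 1, L)  ⊢  [q1]11100□ (head at position 0)
Step 11: δ(q1, 1) = (q1, 1, L)  ⊢  [q1]□11100□ (head at position -1)
Step 12: δ(q1, □) = (qA, □, R)  ⊢  □[qA]11100□ (head at position 0)
The machine is in qA, so it halts and accepts.

Final answer: Accept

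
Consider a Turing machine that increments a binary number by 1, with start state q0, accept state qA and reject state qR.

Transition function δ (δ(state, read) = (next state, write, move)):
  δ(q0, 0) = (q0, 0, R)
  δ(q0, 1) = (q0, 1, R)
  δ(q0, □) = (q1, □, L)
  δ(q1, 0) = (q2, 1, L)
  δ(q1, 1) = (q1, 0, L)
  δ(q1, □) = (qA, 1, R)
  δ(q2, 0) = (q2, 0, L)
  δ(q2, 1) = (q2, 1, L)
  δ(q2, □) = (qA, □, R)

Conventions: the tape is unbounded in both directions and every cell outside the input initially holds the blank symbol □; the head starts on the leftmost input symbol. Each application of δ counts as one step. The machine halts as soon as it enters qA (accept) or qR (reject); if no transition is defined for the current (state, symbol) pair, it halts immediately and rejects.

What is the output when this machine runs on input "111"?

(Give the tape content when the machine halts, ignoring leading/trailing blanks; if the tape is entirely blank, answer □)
Step 0: [q0]111 (head at position 0)
Step 1: δ(q0, 1) = (q0, 1, R)  ⊢  1[q0]11 (head at position 1)
Step 2: δ(q0, 1) = (q0, 1, R)  ⊢  11[q0]1 (head at position 2)
Step 3: δ(q0, 1) = (q0, 1, R)  ⊢  111[q0]□ (head at position 3)
Step 4: δ(q0, □) = (q1, □, L)  ⊢  11[q1]1□ (head at position 2)
Step 5: δ(q1, 1) = (q1, 0, L)  ⊢  1[q1]10□ (head at position 1)
Step 6: δ(q1, 1) = (q1, 0, L)  ⊢  [q1]100□ (head at position 0)
Step 7: δ(q1, 1) = (q1, 0, L)  ⊢  [q1]□000□ (head at position -1)
Step 8: δ(q1, □) = (qA, 1, R)  ⊢  1[qA]000□ (head at position 0)
The machine is in qA, so it halts and accepts.
Tape content when halted (ignoring surrounding blanks): 1000

Final answer: Output: 1000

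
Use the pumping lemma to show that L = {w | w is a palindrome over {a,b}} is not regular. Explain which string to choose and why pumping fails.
Language: L = {w | w is a palindrome over {a,b}} (strings that read the same forwards and backwards)
Step 1: Assume for contradiction that L is regular, with pumping length p.
Step 2: Choose s = a^p b a^p. Then s ∈ L (it reads the same forwards and backwards) and |s| ≥ p.
Step 3: Consider any decomposition s = xyz with |xy| ≤ p and |y| > 0. Since |xy| ≤ p and the first p symbols of s are all a's, y = a^k for some k with 1 ≤ k ≤ p.
Step 4: Pumping up (i = 2): xy²z = a^(p+k) b a^p. Its reverse is a^p b a^(p+k) ≠ a^(p+k) b a^p (the single b is no longer in the middle), so xy²z is not a palindrome and xy²z ∉ L.
This contradicts the pumping lemma, so L is not regular.

Final answer: Choose s = a^p b a^p. Since |xy| ≤ p, y = a^k with k ≥ 1. Then xy²z = a^(p+k) b a^p is not a palindrome, so ∉ L.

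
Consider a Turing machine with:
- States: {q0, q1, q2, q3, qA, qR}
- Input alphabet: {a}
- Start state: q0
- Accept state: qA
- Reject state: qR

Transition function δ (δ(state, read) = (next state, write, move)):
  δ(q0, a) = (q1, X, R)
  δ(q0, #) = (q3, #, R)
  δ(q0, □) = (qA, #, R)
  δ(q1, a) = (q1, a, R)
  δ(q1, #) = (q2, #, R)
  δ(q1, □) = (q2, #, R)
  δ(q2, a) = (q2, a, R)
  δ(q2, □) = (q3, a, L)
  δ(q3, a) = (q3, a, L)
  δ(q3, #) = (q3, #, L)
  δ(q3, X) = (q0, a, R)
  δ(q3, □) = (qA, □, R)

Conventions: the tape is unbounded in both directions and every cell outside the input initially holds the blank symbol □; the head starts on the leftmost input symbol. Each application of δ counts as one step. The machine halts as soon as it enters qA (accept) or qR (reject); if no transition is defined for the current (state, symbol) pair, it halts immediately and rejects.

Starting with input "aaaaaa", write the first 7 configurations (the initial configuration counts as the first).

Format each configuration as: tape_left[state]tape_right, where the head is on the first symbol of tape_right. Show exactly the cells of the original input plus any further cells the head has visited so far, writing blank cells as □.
Step 0: [q0]aaaaaa (head at position 0)
Step 1: δ(q0, a) = (q1, X, R)  ⊢  X[q1]aaaaa (head at position 1)
Step 2: δ(q1, a) = (q1, a, R)  ⊢  Xa[q1]aaaa (head at position 2)
Step 3: δ(q1, a) = (q1, a, R)  ⊢  Xaa[q1]aaa (head at position 3)
Step 4: δ(q1, a) = (q1, a, R)  ⊢  Xaaa[q1]aa (head at position 4)
Step 5: δ(q1, a) = (q1, a, R)  ⊢  Xaaaa[q1]a (head at position 5)
Step 6: δ(q1, a) = (q1, a, R)  ⊢  Xaaaaa[q1]□ (head at position 6)

Final answer: [q0]aaaaaa ⊢ X[q1]aaaaa ⊢ Xa[q1]aaaa ⊢ Xaa[q1]aaa ⊢ Xaaa[q1]aa ⊢ Xaaaa[q1]a ⊢ Xaaaaa[q1]□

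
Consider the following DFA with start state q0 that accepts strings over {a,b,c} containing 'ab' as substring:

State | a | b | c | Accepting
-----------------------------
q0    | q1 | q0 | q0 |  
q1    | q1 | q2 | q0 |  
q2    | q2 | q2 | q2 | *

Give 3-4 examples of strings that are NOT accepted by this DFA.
Any strings that end in a non-accepting state work; for example:
ε: q0; q0 is not accepting → rejected
"accb": q0 → q1 → q0 → q0 → q0; q0 is not accepting → rejected
"bbbc": q0 → q0 → q0 → q0 → q0; q0 is not accepting → rejected
"cbca": q0 → q0 → q0 → q0 → q1; q1 is not accepting → rejected

Final answer: ε, "accb", "bbbc", "cbca"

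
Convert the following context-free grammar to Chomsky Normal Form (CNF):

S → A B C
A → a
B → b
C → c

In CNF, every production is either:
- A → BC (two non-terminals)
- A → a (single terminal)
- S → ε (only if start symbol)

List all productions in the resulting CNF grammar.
The grammar has no ε-productions or unit productions to eliminate.
A → a is already in CNF (single terminal) – keep it.
B → b is already in CNF (single terminal) – keep it.
C → c is already in CNF (single terminal) – keep it.
S → A B C has 3 symbols on the right: break it into binary productions S → A X0, X0 → B C.
Resulting CNF grammar (5 productions): A → a; B → b; C → c; S → A X0; X0 → B C

Final answer: A → a; B → b; C → c; S → A X0; X0 → B C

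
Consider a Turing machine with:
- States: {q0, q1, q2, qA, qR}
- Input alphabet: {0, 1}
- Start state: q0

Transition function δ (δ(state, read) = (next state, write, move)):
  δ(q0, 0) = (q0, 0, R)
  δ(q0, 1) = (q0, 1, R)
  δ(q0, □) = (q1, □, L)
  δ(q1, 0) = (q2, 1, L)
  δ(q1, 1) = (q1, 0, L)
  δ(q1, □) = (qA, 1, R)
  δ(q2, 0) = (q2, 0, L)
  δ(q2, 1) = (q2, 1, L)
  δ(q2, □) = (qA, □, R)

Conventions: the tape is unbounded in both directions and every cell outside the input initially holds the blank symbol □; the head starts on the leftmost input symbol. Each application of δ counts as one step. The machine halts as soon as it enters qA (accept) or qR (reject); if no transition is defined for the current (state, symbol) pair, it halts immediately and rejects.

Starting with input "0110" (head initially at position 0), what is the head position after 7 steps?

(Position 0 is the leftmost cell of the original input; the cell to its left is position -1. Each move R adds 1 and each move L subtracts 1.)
Step 0: [q0]0110 (head at position 0)
Step 1: δ(q0, 0) = (q0, 0, R)  ⊢  0[q0]110 (head at position 1)
Step 2: δ(q0, 1) = (q0, 1, R)  ⊢  01[q0]10 (head at position 2)
Step 3: δ(q0, 1) = (q0, 1, R)  ⊢  011[q0]0 (head at position 3)
Step 4: δ(q0, 0) = (q0, 0, R)  ⊢  0110[q0]□ (head at position 4)
Step 5: δ(q0, □) = (q1, □, L)  ⊢  011[q1]0□ (head at position 3)
Step 6: δ(q1, 0) = (q2, 1, L)  ⊢  01[q2]11□ (head at position 2)
Step 7: δ(q2, 1) = (q2, 1, L)  ⊢  0[q2]111□ (head at position 1)
Head position after 7 steps: 1

Final answer: Position 1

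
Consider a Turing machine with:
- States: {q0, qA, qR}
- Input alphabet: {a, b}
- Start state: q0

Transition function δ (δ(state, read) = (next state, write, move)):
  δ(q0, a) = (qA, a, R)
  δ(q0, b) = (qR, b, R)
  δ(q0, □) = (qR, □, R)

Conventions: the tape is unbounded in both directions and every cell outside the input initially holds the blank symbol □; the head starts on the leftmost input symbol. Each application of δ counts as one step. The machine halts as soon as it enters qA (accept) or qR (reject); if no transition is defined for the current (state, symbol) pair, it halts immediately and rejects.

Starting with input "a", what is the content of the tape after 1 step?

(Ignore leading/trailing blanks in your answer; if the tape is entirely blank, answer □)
Step 0: [q0]a (head at position 0)
Step 1: δ(q0, a) = (qA, a, R)  ⊢  a[qA]□ (head at position 1)
Tape after 1 step (ignoring surrounding blanks): a

Final answer: Tape: a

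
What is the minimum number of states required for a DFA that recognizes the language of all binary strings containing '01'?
Language: binary strings containing '01'
Lower bound (Myhill–Nerode): the prefixes ε, 0, 01 are pairwise distinguishable:
  ε vs 01: suffix ε distinguishes them (ε is rejected, 01 is accepted)
  0 vs 01: suffix ε distinguishes them (0 is rejected, 01 is accepted)
  ε vs 0: suffix 1 distinguishes them (ε·1 = 1 is rejected, 0·1 = 01 is accepted)
So any DFA needs at least 3 states.
Upper bound: a DFA with 3 states exists (one state per class above: 'no progress', 'last symbol 0', and 'seen 01' (accepting sink)).
Minimum states: 3

Final answer: 3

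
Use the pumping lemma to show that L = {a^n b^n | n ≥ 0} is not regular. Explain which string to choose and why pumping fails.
Language: L = {a^n b^n | n ≥ 0} (equal numbers of a's followed by b's)
Step 1: Assume for contradiction that L is regular, with pumping length p.
Step 2: Choose s = a^p b^p. Then s ∈ L (it has p a's followed by p b's) and |s| ≥ p.
Step 3: Consider any decomposition s = xyz with |xy| ≤ p and |y| > 0. Since |xy| ≤ p and the first p symbols of s are all a's, y = a^k for some k with 1 ≤ k ≤ p.
Step 4: Pumping up (i = 2): xy²z = a^(p+k) b^p, which has more a's than b's, so xy²z ∉ L.
This contradicts the pumping lemma, so L is not regular.

Final answer: Choose s = a^p b^p. Since |xy| ≤ p, y = a^k with k ≥ 1. Then xy²z = a^(p+k) b^p ∉ L.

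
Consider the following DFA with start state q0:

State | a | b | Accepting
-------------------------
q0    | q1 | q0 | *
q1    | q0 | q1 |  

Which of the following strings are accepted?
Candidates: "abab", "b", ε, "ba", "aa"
"abab": q0 → q1 → q1 → q0 → q0; q0 is accepting → accepted
"b": q0 → q0; q0 is accepting → accepted
ε: q0; q0 is accepting → accepted
"ba": q0 → q0 → q1; q1 is not accepting → rejected
"aa": q0 → q1 → q0; q0 is accepting → accepted

Final answer: "abab", "b", ε, "aa"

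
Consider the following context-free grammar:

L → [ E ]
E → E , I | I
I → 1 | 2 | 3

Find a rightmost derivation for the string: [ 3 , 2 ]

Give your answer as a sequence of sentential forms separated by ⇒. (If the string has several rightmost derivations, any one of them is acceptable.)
Start with L.
Step 1: the rightmost non-terminal is L; apply L → [ E ]:  [ E ]
Step 2: the rightmost non-terminal is E; apply E → E , I:  [ E , I ]
Step 3: the rightmost non-terminal is I; apply I → 2:  [ E , 2 ]
Step 4: the rightmost non-terminal is E; apply E → I:  [ I , 2 ]
Step 5: the rightmost non-terminal is I; apply I → 3:  [ 3 , 2 ]

Final answer: L ⇒ [ E ] ⇒ [ E , I ] ⇒ [ E , 2 ] ⇒ [ I , 2 ] ⇒ [ 3 , 2 ]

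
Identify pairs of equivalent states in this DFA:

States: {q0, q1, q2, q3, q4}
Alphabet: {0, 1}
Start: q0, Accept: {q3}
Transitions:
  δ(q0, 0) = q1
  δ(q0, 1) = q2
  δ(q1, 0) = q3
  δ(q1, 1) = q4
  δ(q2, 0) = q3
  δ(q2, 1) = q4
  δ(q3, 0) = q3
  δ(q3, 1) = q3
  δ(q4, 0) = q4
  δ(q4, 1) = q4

Using the table-filling algorithm:
Round 0 – mark pairs where exactly one state is accepting: (q0,q3), (q1,q3), (q2,q3), (q3,q4)
Round 1 – newly marked: (q0,q1) [on 0: q1 vs q3, already marked]; (q0,q2) [on 0: q1 vs q3, already marked]; (q1,q4) [on 0: q3 vs q4, already marked]; (q2,q4) [on 0: q3 vs q4, already marked]
Round 2 – newly marked: (q0,q4) [on 0: q1 vs q4, already marked]
No further pairs can be marked.
(q1, q2) unmarked: δ(q1,0)=q3, δ(q2,0)=q3; δ(q1,1)=q4, δ(q2,1)=q4 → equivalent
Equivalent pairs: (q1, q2)

Final answer: Equivalent pairs: (q1, q2)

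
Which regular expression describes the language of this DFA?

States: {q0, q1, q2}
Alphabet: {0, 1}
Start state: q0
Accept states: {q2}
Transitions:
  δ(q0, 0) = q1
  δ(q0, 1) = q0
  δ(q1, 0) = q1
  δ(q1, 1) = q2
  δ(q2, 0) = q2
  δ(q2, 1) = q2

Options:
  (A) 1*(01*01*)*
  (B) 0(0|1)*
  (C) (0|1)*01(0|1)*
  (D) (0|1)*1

Testing sample strings against the DFA:
  '10010' -> accepted
  '10000' -> rejected
  '01111' -> accepted
  '010' -> accepted
Checking each option for a counterexample:
  (A) 1*(01*01*)*: ε is rejected by the DFA but matches the regex → eliminated
  (B) 0(0|1)*: '0' is rejected by the DFA but matches the regex → eliminated
  (C) (0|1)*01(0|1)*: agrees with the DFA on all strings of length ≤ 4
  (D) (0|1)*1: '1' is rejected by the DFA but matches the regex → eliminated
Only (C) (0|1)*01(0|1)* is consistent with the DFA.

Final answer: (C) (0|1)*01(0|1)*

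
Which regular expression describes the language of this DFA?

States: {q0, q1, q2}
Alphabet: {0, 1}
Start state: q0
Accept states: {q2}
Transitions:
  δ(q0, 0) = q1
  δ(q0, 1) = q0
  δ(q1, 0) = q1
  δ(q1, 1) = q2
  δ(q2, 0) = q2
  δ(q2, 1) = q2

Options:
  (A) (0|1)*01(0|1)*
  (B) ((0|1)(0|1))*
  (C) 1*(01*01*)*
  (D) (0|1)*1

Testing sample strings against the DFA:
  '001' -> accepted
  '100' -> rejected
  '00' -> rejected
  '10100' -> accepted
Checking each option for a counterexample:
  (A) (0|1)*01(0|1)*: agrees with the DFA on all strings of length ≤ 4
  (B) ((0|1)(0|1))*: ε is rejected by the DFA but matches the regex → eliminated
  (C) 1*(01*01*)*: ε is rejected by the DFA but matches the regex → eliminated
  (D) (0|1)*1: '1' is rejected by the DFA but matches the regex → eliminated
Only (A) (0|1)*01(0|1)* is consistent with the DFA.

Final answer: (A) (0|1)*01(0|1)*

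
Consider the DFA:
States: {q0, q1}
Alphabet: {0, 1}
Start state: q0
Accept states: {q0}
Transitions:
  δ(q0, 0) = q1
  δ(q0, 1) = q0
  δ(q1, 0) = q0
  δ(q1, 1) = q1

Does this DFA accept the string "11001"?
Processing string "11001":
  q0 --1--> q0
  q0 --1--> q0
  q0 --0--> q1
  q1 --0--> q0
  q0 --1--> q0
Final state: q0
Accept states: {q0}
q0 is an accept state, so the string is accepted.

Final answer: Yes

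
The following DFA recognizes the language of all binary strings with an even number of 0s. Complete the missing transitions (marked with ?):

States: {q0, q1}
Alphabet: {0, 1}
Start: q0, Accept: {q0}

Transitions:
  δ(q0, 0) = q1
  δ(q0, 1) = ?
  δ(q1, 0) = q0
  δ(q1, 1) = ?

What each state remembers (consistent with the given transitions and accept states):
  q0: an even number of 0s has been read so far
  q1: an odd number of 0s has been read so far
Filling in the missing entries:
  δ(q0, 1): in q0 (an even number of 0s has been read so far), after reading 1 we have: an even number of 0s has been read so far → q0
  δ(q1, 1): in q1 (an odd number of 0s has been read so far), after reading 1 we have: an odd number of 0s has been read so far → q1

Final answer: δ(q0, 1) = q0; δ(q1, 1) = q1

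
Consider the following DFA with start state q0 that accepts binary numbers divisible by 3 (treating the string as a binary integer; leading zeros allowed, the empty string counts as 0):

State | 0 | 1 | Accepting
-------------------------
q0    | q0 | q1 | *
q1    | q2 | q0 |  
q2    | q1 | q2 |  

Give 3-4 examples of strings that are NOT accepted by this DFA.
Any strings that end in a non-accepting state work; for example:
"100": q0 → q1 → q2 → q1; q1 is not accepting → rejected
"101": q0 → q1 → q2 → q2; q2 is not accepting → rejected
"111": q0 → q1 → q0 → q1; q1 is not accepting → rejected
"1010": q0 → q1 → q2 → q2 → q1; q1 is not accepting → rejected

Final answer: "100", "101", "111", "1010"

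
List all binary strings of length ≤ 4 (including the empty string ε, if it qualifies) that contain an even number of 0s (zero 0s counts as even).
Checking every binary string of length 0 to 4:
  Length 0: accepted: ε | rejected: (none)
  Length 1: accepted: 1 | rejected: 0
  Length 2: accepted: 00, 11 | rejected: 01, 10
  Length 3: accepted: 001, 010, 100, 111 | rejected: 000, 011, 101, 110
  Length 4: accepted: 0000, 0011, 0101, 0110, 1001, 1010, 1100, 1111 | rejected: 0001, 0010, 0100, 0111, 1000, 1011, 1101, 1110
Total: 16 string(s).

Final answer: ε, 1, 00, 11, 001, 010, 100, 111, 0000, 0011, 0101, 0110, 1001, 1010, 1100, 1111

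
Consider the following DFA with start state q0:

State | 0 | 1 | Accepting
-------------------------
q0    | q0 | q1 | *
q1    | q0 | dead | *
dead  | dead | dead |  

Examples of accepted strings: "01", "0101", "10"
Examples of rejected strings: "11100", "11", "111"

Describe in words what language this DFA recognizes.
binary strings with no two consecutive 1s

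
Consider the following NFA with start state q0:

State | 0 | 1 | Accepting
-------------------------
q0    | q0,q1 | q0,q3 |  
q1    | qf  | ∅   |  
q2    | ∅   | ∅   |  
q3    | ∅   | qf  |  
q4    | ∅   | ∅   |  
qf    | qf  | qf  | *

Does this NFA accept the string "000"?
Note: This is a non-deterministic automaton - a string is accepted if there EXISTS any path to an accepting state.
Track the set of states the NFA could be in: start {q0}
Read '0': {q0} → {q0, q1}
Read '0': {q0, q1} → {q0, q1, qf}
Read '0': {q0, q1, qf} → {q0, q1, qf}
Final set {q0, q1, qf} contains accepting state(s) {qf} → accepted.

Final answer: Yes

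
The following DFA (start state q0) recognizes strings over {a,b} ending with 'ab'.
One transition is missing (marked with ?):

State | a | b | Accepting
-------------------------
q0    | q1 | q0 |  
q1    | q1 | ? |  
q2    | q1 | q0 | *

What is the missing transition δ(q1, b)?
q2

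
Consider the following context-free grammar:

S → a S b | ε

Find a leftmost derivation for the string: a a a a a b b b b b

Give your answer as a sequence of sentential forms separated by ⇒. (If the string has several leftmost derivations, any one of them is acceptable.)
Start with S.
Step 1: the leftmost non-terminal is S; apply S → a S b:  a S b
Step 2: the leftmost non-terminal is S; apply S → a S b:  a a S b b
Step 3: the leftmost non-terminal is S; apply S → a S b:  a a a S b b b
Step 4: the leftmost non-terminal is S; apply S → a S b:  a a a a S b b b b
Step 5: the leftmost non-terminal is S; apply S → a S b:  a a a a a S b b b b b
Step 6: the leftmost non-terminal is S; apply S → ε:  a a a a a b b b b b

Final answer: S ⇒ a S b ⇒ a a S b b ⇒ a a a S b b b ⇒ a a a a S b b b b ⇒ a a a a a S b b b b b ⇒ a a a a a b b b b b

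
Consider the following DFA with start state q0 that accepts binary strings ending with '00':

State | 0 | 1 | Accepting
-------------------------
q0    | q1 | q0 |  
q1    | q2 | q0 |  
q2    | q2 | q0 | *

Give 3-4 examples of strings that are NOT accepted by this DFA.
Any strings that end in a non-accepting state work; for example:
"10": q0 → q0 → q1; q1 is not accepting → rejected
"101": q0 → q0 → q1 → q0; q0 is not accepting → rejected
"0111": q0 → q1 → q0 → q0 → q0; q0 is not accepting → rejected
"1010": q0 → q0 → q1 → q0 → q1; q1 is not accepting → rejected

Final answer: "10", "101", "0111", "1010"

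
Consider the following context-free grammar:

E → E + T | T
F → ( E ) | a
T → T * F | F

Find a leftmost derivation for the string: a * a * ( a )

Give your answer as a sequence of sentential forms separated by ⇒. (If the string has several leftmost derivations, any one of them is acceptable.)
Start with E.
Step 1: the leftmost non-terminal is E; apply E → T:  T
Step 2: the leftmost non-terminal is T; apply T → T * F:  T * F
Step 3: the leftmost non-terminal is T; apply T → T * F:  T * F * F
Step 4: the leftmost non-terminal is T; apply T → F:  F * F * F
Step 5: the leftmost non-terminal is F; apply F → a:  a * F * F
Step 6: the leftmost non-terminal is F; apply F → a:  a * a * F
Step 7: the leftmost non-terminal is F; apply F → ( E ):  a * a * ( E )
Step 8: the leftmost non-terminal is E; apply E → T:  a * a * ( T )
Step 9: the leftmost non-terminal is T; apply T → F:  a * a * ( F )
Step 10: the leftmost non-terminal is F; apply F → a:  a * a * ( a )

Final answer: E ⇒ T ⇒ T * F ⇒ T * F * F ⇒ F * F * F ⇒ a * F * F ⇒ a * a * F ⇒ a * a * ( E ) ⇒ a * a * ( T ) ⇒ a * a * ( F ) ⇒ a * a * ( a )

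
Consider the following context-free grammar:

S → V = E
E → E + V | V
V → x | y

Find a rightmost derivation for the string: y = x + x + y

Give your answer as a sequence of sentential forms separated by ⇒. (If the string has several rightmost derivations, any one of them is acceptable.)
Start with S.
Step 1: the rightmost non-terminal is S; apply S → V = E:  V = E
Step 2: the rightmost non-terminal is E; apply E → E + V:  V = E + V
Step 3: the rightmost non-terminal is V; apply V → y:  V = E + y
Step 4: the rightmost non-terminal is E; apply E → E + V:  V = E + V + y
Step 5: the rightmost non-terminal is V; apply V → x:  V = E + x + y
Step 6: the rightmost non-terminal is E; apply E → V:  V = V + x + y
Step 7: the rightmost non-terminal is V; apply V → x:  V = x + x + y
Step 8: the rightmost non-terminal is V; apply V → y:  y = x + x + y

Final answer: S ⇒ V = E ⇒ V = E + V ⇒ V = E + y ⇒ V = E + V + y ⇒ V = E + x + y ⇒ V = V + x + y ⇒ V = x + x + y ⇒ y = x + x + y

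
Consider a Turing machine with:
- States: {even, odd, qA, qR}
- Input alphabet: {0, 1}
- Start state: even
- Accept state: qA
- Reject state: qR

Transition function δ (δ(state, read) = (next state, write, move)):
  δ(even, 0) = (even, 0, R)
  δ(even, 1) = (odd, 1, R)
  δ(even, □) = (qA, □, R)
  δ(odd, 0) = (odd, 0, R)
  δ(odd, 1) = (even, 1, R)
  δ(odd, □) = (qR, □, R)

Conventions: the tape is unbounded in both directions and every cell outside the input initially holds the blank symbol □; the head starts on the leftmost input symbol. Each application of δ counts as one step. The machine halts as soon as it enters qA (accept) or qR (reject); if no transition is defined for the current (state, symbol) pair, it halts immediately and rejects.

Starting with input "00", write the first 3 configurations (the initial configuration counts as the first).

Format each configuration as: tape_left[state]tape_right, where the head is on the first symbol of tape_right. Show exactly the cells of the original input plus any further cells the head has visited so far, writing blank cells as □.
Step 0: [even]00 (head at position 0)
Step 1: δ(even, 0) = (even, 0, R)  ⊢  0[even]0 (head at position 1)
Step 2: δ(even, 0) = (even, 0, R)  ⊢  00[even]□ (head at position 2)

Final answer: [even]00 ⊢ 0[even]0 ⊢ 00[even]□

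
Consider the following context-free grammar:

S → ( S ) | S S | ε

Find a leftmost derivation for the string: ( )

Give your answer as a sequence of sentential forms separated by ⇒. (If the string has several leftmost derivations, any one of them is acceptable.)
Start with S.
Step 1: the leftmost non-terminal is S; apply S → ( S ):  ( S )
Step 2: the leftmost non-terminal is S; apply S → ε:  ( )

Final answer: S ⇒ ( S ) ⇒ ( )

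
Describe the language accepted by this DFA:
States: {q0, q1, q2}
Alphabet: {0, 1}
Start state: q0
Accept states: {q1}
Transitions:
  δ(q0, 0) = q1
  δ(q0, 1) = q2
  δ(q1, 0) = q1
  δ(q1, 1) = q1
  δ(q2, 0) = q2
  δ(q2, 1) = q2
Analyzing the DFA structure:
Start state: q0
Accept states: {q1}
Interpreting what each state remembers (checking against the transitions):
  q0: nothing has been read yet
  q1: the first symbol was 0
  q2: the first symbol was 1 (trap state)
  δ(q0, 0): in q0 (nothing has been read yet), after reading 0 we have: the first symbol was 0 → q1
  δ(q0, 1): in q0 (nothing has been read yet), after reading 1 we have: the first symbol was 1 (trap state) → q2
  δ(q1, 0): in q1 (the first symbol was 0), after reading 0 we have: the first symbol was 0 → q1
  δ(q1, 1): in q1 (the first symbol was 0), after reading 1 we have: the first symbol was 0 → q1
  δ(q2, 0): in q2 (the first symbol was 1 (trap state)), after reading 0 we have: the first symbol was 1 (trap state) → q2
  δ(q2, 1): in q2 (the first symbol was 1 (trap state)), after reading 1 we have: the first symbol was 1 (trap state) → q2
A string is accepted iff it ends in {q1}, i.e. the first symbol was 0.
Language: All binary strings starting with 0

Final answer: All binary strings starting with 0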